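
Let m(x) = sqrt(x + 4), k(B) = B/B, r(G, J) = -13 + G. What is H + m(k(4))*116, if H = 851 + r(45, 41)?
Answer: 883 + 116*sqrt(5) ≈ 1142.4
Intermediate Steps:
k(B) = 1
H = 883 (H = 851 + (-13 + 45) = 851 + 32 = 883)
m(x) = sqrt(4 + x)
H + m(k(4))*116 = 883 + sqrt(4 + 1)*116 = 883 + sqrt(5)*116 = 883 + 116*sqrt(5)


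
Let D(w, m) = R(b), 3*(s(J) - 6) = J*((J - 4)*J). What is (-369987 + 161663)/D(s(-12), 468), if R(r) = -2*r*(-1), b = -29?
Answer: 104162/29 ≈ 3591.8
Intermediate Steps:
R(r) = 2*r
s(J) = 6 + J²*(-4 + J)/3 (s(J) = 6 + (J*((J - 4)*J))/3 = 6 + (J*((-4 + J)*J))/3 = 6 + (J*(J*(-4 + J)))/3 = 6 + (J²*(-4 + J))/3 = 6 + J²*(-4 + J)/3)
D(w, m) = -58 (D(w, m) = 2*(-29) = -58)
(-369987 + 161663)/D(s(-12), 468) = (-369987 + 161663)/(-58) = -208324*(-1/58) = 104162/29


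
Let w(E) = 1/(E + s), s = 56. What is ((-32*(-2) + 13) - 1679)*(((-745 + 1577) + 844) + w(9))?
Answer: -174523482/65 ≈ -2.6850e+6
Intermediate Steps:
w(E) = 1/(56 + E) (w(E) = 1/(E + 56) = 1/(56 + E))
((-32*(-2) + 13) - 1679)*(((-745 + 1577) + 844) + w(9)) = ((-32*(-2) + 13) - 1679)*(((-745 + 1577) + 844) + 1/(56 + 9)) = ((64 + 13) - 1679)*((832 + 844) + 1/65) = (77 - 1679)*(1676 + 1/65) = -1602*108941/65 = -174523482/65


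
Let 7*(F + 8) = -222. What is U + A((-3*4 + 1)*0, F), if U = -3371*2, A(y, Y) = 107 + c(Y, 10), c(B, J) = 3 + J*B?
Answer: -49204/7 ≈ -7029.1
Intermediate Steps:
F = -278/7 (F = -8 + (1/7)*(-222) = -8 - 222/7 = -278/7 ≈ -39.714)
c(B, J) = 3 + B*J
A(y, Y) = 110 + 10*Y (A(y, Y) = 107 + (3 + Y*10) = 107 + (3 + 10*Y) = 110 + 10*Y)
U = -6742
U + A((-3*4 + 1)*0, F) = -6742 + (110 + 10*(-278/7)) = -6742 + (110 - 2780/7) = -6742 - 2010/7 = -49204/7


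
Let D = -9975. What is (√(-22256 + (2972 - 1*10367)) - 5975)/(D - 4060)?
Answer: 1195/2807 - I*√29651/14035 ≈ 0.42572 - 0.012269*I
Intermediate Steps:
(√(-22256 + (2972 - 1*10367)) - 5975)/(D - 4060) = (√(-22256 + (2972 - 1*10367)) - 5975)/(-9975 - 4060) = (√(-22256 + (2972 - 10367)) - 5975)/(-14035) = (√(-22256 - 7395) - 5975)*(-1/14035) = (√(-29651) - 5975)*(-1/14035) = (I*√29651 - 5975)*(-1/14035) = (-5975 + I*√29651)*(-1/14035) = 1195/2807 - I*√29651/14035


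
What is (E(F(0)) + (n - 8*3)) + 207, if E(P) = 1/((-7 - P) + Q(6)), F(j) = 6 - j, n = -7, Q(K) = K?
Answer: 1231/7 ≈ 175.86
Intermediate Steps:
E(P) = 1/(-1 - P) (E(P) = 1/((-7 - P) + 6) = 1/(-1 - P))
(E(F(0)) + (n - 8*3)) + 207 = (-1/(1 + (6 - 1*0)) + (-7 - 8*3)) + 207 = (-1/(1 + (6 + 0)) + (-7 - 24)) + 207 = (-1/(1 + 6) - 31) + 207 = (-1/7 - 31) + 207 = (-1*⅐ - 31) + 207 = (-⅐ - 31) + 207 = -218/7 + 207 = 1231/7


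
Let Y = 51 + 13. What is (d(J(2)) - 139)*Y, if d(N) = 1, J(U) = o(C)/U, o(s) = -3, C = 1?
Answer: -8832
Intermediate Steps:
J(U) = -3/U
Y = 64
(d(J(2)) - 139)*Y = (1 - 139)*64 = -138*64 = -8832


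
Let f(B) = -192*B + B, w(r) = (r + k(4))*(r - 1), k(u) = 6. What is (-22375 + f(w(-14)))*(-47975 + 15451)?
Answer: 1473174580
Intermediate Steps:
w(r) = (-1 + r)*(6 + r) (w(r) = (r + 6)*(r - 1) = (6 + r)*(-1 + r) = (-1 + r)*(6 + r))
f(B) = -191*B
(-22375 + f(w(-14)))*(-47975 + 15451) = (-22375 - 191*(-6 + (-14)² + 5*(-14)))*(-47975 + 15451) = (-22375 - 191*(-6 + 196 - 70))*(-32524) = (-22375 - 191*120)*(-32524) = (-22375 - 22920)*(-32524) = -45295*(-32524) = 1473174580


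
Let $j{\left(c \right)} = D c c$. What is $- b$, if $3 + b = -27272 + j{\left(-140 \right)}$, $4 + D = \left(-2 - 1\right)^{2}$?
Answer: $-70725$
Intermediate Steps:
$D = 5$ ($D = -4 + \left(-2 - 1\right)^{2} = -4 + \left(-3\right)^{2} = -4 + 9 = 5$)
$j{\left(c \right)} = 5 c^{2}$ ($j{\left(c \right)} = 5 c c = 5 c^{2}$)
$b = 70725$ ($b = -3 - \left(27272 - 5 \left(-140\right)^{2}\right) = -3 + \left(-27272 + 5 \cdot 19600\right) = -3 + \left(-27272 + 98000\right) = -3 + 70728 = 70725$)
$- b = \left(-1\right) 70725 = -70725$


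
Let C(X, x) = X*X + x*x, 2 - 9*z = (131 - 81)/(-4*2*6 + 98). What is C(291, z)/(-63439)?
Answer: -6859162/5138559 ≈ -1.3348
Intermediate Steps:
z = 1/9 (z = 2/9 - (131 - 81)/(9*(-4*2*6 + 98)) = 2/9 - 50/(9*(-8*6 + 98)) = 2/9 - 50/(9*(-48 + 98)) = 2/9 - 50/(9*50) = 2/9 - 1/9*1 = 2/9 - 1/9 = 1/9 ≈ 0.11111)
C(X, x) = X**2 + x**2
C(291, z)/(-63439) = (291**2 + (1/9)**2)/(-63439) = (84681 + 1/81)*(-1/63439) = (6859162/81)*(-1/63439) = -6859162/5138559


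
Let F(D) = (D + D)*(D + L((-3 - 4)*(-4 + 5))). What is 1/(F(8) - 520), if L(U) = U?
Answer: -1/504 ≈ -0.0019841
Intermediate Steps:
F(D) = 2*D*(-7 + D) (F(D) = (D + D)*(D + (-3 - 4)*(-4 + 5)) = (2*D)*(D - 7*1) = (2*D)*(D - 7) = (2*D)*(-7 + D) = 2*D*(-7 + D))
1/(F(8) - 520) = 1/(2*8*(-7 + 8) - 520) = 1/(2*8*1 - 520) = 1/(16 - 520) = 1/(-504) = -1/504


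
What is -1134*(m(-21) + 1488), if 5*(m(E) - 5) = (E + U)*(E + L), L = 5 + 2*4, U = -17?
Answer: -8810046/5 ≈ -1.7620e+6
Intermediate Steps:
L = 13 (L = 5 + 8 = 13)
m(E) = 5 + (-17 + E)*(13 + E)/5 (m(E) = 5 + ((E - 17)*(E + 13))/5 = 5 + ((-17 + E)*(13 + E))/5 = 5 + (-17 + E)*(13 + E)/5)
-1134*(m(-21) + 1488) = -1134*((-196/5 - ⅘*(-21) + (⅕)*(-21)²) + 1488) = -1134*((-196/5 + 84/5 + (⅕)*441) + 1488) = -1134*((-196/5 + 84/5 + 441/5) + 1488) = -1134*(329/5 + 1488) = -1134*7769/5 = -8810046/5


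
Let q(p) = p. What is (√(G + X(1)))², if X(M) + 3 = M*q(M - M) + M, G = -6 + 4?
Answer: -4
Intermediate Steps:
G = -2
X(M) = -3 + M (X(M) = -3 + (M*(M - M) + M) = -3 + (M*0 + M) = -3 + (0 + M) = -3 + M)
(√(G + X(1)))² = (√(-2 + (-3 + 1)))² = (√(-2 - 2))² = (√(-4))² = (2*I)² = -4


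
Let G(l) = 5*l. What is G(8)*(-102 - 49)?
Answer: -6040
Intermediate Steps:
G(8)*(-102 - 49) = (5*8)*(-102 - 49) = 40*(-151) = -6040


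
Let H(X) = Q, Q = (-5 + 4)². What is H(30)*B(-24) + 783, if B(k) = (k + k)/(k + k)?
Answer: 784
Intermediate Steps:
Q = 1 (Q = (-1)² = 1)
H(X) = 1
B(k) = 1 (B(k) = (2*k)/((2*k)) = (2*k)*(1/(2*k)) = 1)
H(30)*B(-24) + 783 = 1*1 + 783 = 1 + 783 = 784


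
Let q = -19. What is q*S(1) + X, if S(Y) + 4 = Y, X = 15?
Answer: 72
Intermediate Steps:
S(Y) = -4 + Y
q*S(1) + X = -19*(-4 + 1) + 15 = -19*(-3) + 15 = 57 + 15 = 72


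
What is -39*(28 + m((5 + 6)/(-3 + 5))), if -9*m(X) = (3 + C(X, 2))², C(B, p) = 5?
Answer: -2444/3 ≈ -814.67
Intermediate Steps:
m(X) = -64/9 (m(X) = -(3 + 5)²/9 = -⅑*8² = -⅑*64 = -64/9)
-39*(28 + m((5 + 6)/(-3 + 5))) = -39*(28 - 64/9) = -39*188/9 = -2444/3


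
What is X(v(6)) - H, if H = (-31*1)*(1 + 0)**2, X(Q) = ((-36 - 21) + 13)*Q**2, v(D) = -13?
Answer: -7405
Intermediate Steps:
X(Q) = -44*Q**2 (X(Q) = (-57 + 13)*Q**2 = -44*Q**2)
H = -31 (H = -31*1**2 = -31*1 = -31)
X(v(6)) - H = -44*(-13)**2 - 1*(-31) = -44*169 + 31 = -7436 + 31 = -7405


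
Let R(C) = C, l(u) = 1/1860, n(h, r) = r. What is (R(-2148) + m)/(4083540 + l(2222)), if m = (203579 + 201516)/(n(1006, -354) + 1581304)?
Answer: -126311688786/240158459375219 ≈ -0.00052595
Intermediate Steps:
l(u) = 1/1860
m = 81019/316190 (m = (203579 + 201516)/(-354 + 1581304) = 405095/1580950 = 405095*(1/1580950) = 81019/316190 ≈ 0.25624)
(R(-2148) + m)/(4083540 + l(2222)) = (-2148 + 81019/316190)/(4083540 + 1/1860) = -679095101/(316190*7595384401/1860) = -679095101/316190*1860/7595384401 = -126311688786/240158459375219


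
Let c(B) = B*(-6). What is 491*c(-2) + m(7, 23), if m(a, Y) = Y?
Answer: 5915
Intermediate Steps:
c(B) = -6*B
491*c(-2) + m(7, 23) = 491*(-6*(-2)) + 23 = 491*12 + 23 = 5892 + 23 = 5915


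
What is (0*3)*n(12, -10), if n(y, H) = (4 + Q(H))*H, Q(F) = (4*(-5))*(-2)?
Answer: 0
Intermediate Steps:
Q(F) = 40 (Q(F) = -20*(-2) = 40)
n(y, H) = 44*H (n(y, H) = (4 + 40)*H = 44*H)
(0*3)*n(12, -10) = (0*3)*(44*(-10)) = 0*(-440) = 0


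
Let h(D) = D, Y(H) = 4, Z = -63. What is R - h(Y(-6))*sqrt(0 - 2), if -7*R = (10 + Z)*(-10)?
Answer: -530/7 - 4*I*sqrt(2) ≈ -75.714 - 5.6569*I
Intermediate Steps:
R = -530/7 (R = -(10 - 63)*(-10)/7 = -(-53)*(-10)/7 = -1/7*530 = -530/7 ≈ -75.714)
R - h(Y(-6))*sqrt(0 - 2) = -530/7 - 4*sqrt(0 - 2) = -530/7 - 4*sqrt(-2) = -530/7 - 4*I*sqrt(2)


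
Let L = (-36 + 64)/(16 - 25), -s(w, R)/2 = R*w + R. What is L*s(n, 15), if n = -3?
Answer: -560/3 ≈ -186.67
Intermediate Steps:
s(w, R) = -2*R - 2*R*w (s(w, R) = -2*(R*w + R) = -2*(R + R*w) = -2*R - 2*R*w)
L = -28/9 (L = 28/(-9) = 28*(-⅑) = -28/9 ≈ -3.1111)
L*s(n, 15) = -(-56)*15*(1 - 3)/9 = -(-56)*15*(-2)/9 = -28/9*60 = -560/3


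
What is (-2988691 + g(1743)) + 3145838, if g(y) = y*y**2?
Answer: 5295476554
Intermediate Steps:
g(y) = y**3
(-2988691 + g(1743)) + 3145838 = (-2988691 + 1743**3) + 3145838 = (-2988691 + 5295319407) + 3145838 = 5292330716 + 3145838 = 5295476554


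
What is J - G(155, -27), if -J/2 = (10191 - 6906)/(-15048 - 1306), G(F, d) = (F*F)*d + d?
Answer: 5304439539/8177 ≈ 6.4870e+5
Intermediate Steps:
G(F, d) = d + d*F² (G(F, d) = F²*d + d = d*F² + d = d + d*F²)
J = 3285/8177 (J = -2*(10191 - 6906)/(-15048 - 1306) = -6570/(-16354) = -6570*(-1)/16354 = -2*(-3285/16354) = 3285/8177 ≈ 0.40174)
J - G(155, -27) = 3285/8177 - (-27)*(1 + 155²) = 3285/8177 - (-27)*(1 + 24025) = 3285/8177 - (-27)*24026 = 3285/8177 - 1*(-648702) = 3285/8177 + 648702 = 5304439539/8177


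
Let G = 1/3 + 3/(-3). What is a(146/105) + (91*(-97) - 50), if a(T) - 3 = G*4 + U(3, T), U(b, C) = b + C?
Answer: -931589/105 ≈ -8872.3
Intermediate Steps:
G = -⅔ (G = 1*(⅓) + 3*(-⅓) = ⅓ - 1 = -⅔ ≈ -0.66667)
U(b, C) = C + b
a(T) = 10/3 + T (a(T) = 3 + (-⅔*4 + (T + 3)) = 3 + (-8/3 + (3 + T)) = 3 + (⅓ + T) = 10/3 + T)
a(146/105) + (91*(-97) - 50) = (10/3 + 146/105) + (91*(-97) - 50) = (10/3 + 146*(1/105)) + (-8827 - 50) = (10/3 + 146/105) - 8877 = 496/105 - 8877 = -931589/105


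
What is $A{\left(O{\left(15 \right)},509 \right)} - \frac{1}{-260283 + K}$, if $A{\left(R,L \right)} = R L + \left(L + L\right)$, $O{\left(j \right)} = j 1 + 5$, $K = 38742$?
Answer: $\frac{2480816119}{221541} \approx 11198.0$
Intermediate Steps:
$O{\left(j \right)} = 5 + j$ ($O{\left(j \right)} = j + 5 = 5 + j$)
$A{\left(R,L \right)} = 2 L + L R$ ($A{\left(R,L \right)} = L R + 2 L = 2 L + L R$)
$A{\left(O{\left(15 \right)},509 \right)} - \frac{1}{-260283 + K} = 509 \left(2 + \left(5 + 15\right)\right) - \frac{1}{-260283 + 38742} = 509 \left(2 + 20\right) - \frac{1}{-221541} = 509 \cdot 22 - - \frac{1}{221541} = 11198 + \frac{1}{221541} = \frac{2480816119}{221541}$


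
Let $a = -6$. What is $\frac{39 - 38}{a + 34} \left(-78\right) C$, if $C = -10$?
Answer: $\frac{195}{7} \approx 27.857$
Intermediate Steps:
$\frac{39 - 38}{a + 34} \left(-78\right) C = \frac{39 - 38}{-6 + 34} \left(-78\right) \left(-10\right) = 1 \cdot \frac{1}{28} \left(-78\right) \left(-10\right) = \frac{1}{28} \left(-78\right) \left(-10\right) = \left(- \frac{39}{14}\right) \left(-10\right) = \frac{195}{7}$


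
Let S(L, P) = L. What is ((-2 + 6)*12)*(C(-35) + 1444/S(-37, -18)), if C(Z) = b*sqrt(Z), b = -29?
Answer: -69312/37 - 1392*I*sqrt(35) ≈ -1873.3 - 8235.2*I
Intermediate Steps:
C(Z) = -29*sqrt(Z)
((-2 + 6)*12)*(C(-35) + 1444/S(-37, -18)) = ((-2 + 6)*12)*(-29*I*sqrt(35) + 1444/(-37)) = (4*12)*(-29*I*sqrt(35) + 1444*(-1/37)) = 48*(-29*I*sqrt(35) - 1444/37) = 48*(-1444/37 - 29*I*sqrt(35)) = -69312/37 - 1392*I*sqrt(35)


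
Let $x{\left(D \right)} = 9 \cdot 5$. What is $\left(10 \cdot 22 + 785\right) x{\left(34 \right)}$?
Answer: $45225$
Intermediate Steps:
$x{\left(D \right)} = 45$
$\left(10 \cdot 22 + 785\right) x{\left(34 \right)} = \left(10 \cdot 22 + 785\right) 45 = \left(220 + 785\right) 45 = 1005 \cdot 45 = 45225$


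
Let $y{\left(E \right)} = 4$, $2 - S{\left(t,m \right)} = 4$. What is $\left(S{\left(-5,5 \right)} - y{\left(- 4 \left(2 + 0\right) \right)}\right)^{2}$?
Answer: $36$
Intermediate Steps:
$S{\left(t,m \right)} = -2$ ($S{\left(t,m \right)} = 2 - 4 = -2$)
$\left(S{\left(-5,5 \right)} - y{\left(- 4 \left(2 + 0\right) \right)}\right)^{2} = \left(-2 - 4\right)^{2} = \left(-6\right)^{2} = 36$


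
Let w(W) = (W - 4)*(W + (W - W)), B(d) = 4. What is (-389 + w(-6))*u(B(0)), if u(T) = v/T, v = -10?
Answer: 1645/2 ≈ 822.50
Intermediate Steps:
w(W) = W*(-4 + W) (w(W) = (-4 + W)*(W + 0) = (-4 + W)*W = W*(-4 + W))
u(T) = -10/T
(-389 + w(-6))*u(B(0)) = (-389 - 6*(-4 - 6))*(-10/4) = (-389 - 6*(-10))*(-10*1/4) = (-389 + 60)*(-5/2) = -329*(-5/2) = 1645/2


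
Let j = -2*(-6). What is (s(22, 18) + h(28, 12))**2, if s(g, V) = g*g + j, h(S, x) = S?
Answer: 274576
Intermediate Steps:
j = 12
s(g, V) = 12 + g**2 (s(g, V) = g*g + 12 = g**2 + 12 = 12 + g**2)
(s(22, 18) + h(28, 12))**2 = ((12 + 22**2) + 28)**2 = ((12 + 484) + 28)**2 = (496 + 28)**2 = 524**2 = 274576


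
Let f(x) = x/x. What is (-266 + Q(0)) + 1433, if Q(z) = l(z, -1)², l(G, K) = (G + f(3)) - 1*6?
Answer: 1192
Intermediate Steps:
f(x) = 1
l(G, K) = -5 + G (l(G, K) = (G + 1) - 1*6 = (1 + G) - 6 = -5 + G)
Q(z) = (-5 + z)²
(-266 + Q(0)) + 1433 = (-266 + (-5 + 0)²) + 1433 = (-266 + (-5)²) + 1433 = (-266 + 25) + 1433 = -241 + 1433 = 1192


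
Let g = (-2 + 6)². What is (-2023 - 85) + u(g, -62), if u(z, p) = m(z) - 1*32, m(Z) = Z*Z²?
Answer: 1956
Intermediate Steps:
m(Z) = Z³
g = 16 (g = 4² = 16)
u(z, p) = -32 + z³ (u(z, p) = z³ - 1*32 = z³ - 32 = -32 + z³)
(-2023 - 85) + u(g, -62) = (-2023 - 85) + (-32 + 16³) = -2108 + (-32 + 4096) = -2108 + 4064 = 1956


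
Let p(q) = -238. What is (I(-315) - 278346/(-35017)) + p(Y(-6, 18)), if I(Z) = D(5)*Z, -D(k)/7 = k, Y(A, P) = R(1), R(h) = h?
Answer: 378006725/35017 ≈ 10795.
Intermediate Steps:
Y(A, P) = 1
D(k) = -7*k
I(Z) = -35*Z (I(Z) = (-7*5)*Z = -35*Z)
(I(-315) - 278346/(-35017)) + p(Y(-6, 18)) = (-35*(-315) - 278346/(-35017)) - 238 = (11025 - 278346*(-1/35017)) - 238 = (11025 + 278346/35017) - 238 = 386340771/35017 - 238 = 378006725/35017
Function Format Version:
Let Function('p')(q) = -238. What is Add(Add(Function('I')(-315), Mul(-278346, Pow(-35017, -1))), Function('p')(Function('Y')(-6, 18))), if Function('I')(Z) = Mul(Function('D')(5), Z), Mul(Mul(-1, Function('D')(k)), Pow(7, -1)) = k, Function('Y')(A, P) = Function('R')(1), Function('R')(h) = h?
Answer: Rational(378006725, 35017) ≈ 10795.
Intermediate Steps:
Function('Y')(A, P) = 1
Function('D')(k) = Mul(-7, k)
Function('I')(Z) = Mul(-35, Z) (Function('I')(Z) = Mul(Mul(-7, 5), Z) = Mul(-35, Z))
Add(Add(Function('I')(-315), Mul(-278346, Pow(-35017, -1))), Function('p')(Function('Y')(-6, 18))) = Add(Add(Mul(-35, -315), Mul(-278346, Pow(-35017, -1))), -238) = Add(Add(11025, Mul(-278346, Rational(-1, 35017))), -238) = Add(Add(11025, Rational(278346, 35017)), -238) = Add(Rational(386340771, 35017), -238) = Rational(378006725, 35017)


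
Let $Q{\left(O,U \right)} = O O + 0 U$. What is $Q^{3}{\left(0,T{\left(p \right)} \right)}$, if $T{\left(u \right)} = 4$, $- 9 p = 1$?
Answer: $0$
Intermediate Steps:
$p = - \frac{1}{9}$ ($p = \left(- \frac{1}{9}\right) 1 = - \frac{1}{9} \approx -0.11111$)
$Q{\left(O,U \right)} = O^{2}$ ($Q{\left(O,U \right)} = O^{2} + 0 = O^{2}$)
$Q^{3}{\left(0,T{\left(p \right)} \right)} = \left(0^{2}\right)^{3} = 0^{3} = 0$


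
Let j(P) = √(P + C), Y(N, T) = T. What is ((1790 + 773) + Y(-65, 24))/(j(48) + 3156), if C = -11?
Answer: 8164572/9960299 - 2587*√37/9960299 ≈ 0.81813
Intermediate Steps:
j(P) = √(-11 + P) (j(P) = √(P - 11) = √(-11 + P))
((1790 + 773) + Y(-65, 24))/(j(48) + 3156) = ((1790 + 773) + 24)/(√(-11 + 48) + 3156) = (2563 + 24)/(√37 + 3156) = 2587/(3156 + √37)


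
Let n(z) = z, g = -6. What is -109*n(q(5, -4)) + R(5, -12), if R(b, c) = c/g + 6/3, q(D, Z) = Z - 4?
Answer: 876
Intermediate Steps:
q(D, Z) = -4 + Z
R(b, c) = 2 - c/6 (R(b, c) = c/(-6) + 6/3 = c*(-⅙) + 6*(⅓) = -c/6 + 2 = 2 - c/6)
-109*n(q(5, -4)) + R(5, -12) = -109*(-4 - 4) + (2 - ⅙*(-12)) = -109*(-8) + (2 + 2) = 872 + 4 = 876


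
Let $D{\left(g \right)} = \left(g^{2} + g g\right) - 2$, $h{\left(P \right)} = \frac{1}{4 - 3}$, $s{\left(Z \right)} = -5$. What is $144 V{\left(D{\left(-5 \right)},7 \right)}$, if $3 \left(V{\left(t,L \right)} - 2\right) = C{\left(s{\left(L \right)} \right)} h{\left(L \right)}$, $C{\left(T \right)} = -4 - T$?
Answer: $336$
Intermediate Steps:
$h{\left(P \right)} = 1$ ($h{\left(P \right)} = 1^{-1} = 1$)
$D{\left(g \right)} = -2 + 2 g^{2}$ ($D{\left(g \right)} = \left(g^{2} + g^{2}\right) - 2 = 2 g^{2} - 2 = -2 + 2 g^{2}$)
$V{\left(t,L \right)} = \frac{7}{3}$ ($V{\left(t,L \right)} = 2 + \frac{\left(-4 - -5\right) 1}{3} = 2 + \frac{\left(-4 + 5\right) 1}{3} = 2 + \frac{1 \cdot 1}{3} = 2 + \frac{1}{3} \cdot 1 = 2 + \frac{1}{3} = \frac{7}{3}$)
$144 V{\left(D{\left(-5 \right)},7 \right)} = 144 \cdot \frac{7}{3} = 336$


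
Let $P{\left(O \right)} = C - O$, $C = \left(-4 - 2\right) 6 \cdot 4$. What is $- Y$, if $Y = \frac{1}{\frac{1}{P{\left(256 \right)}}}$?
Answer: $400$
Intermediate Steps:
$C = -144$ ($C = \left(-6\right) 6 \cdot 4 = \left(-36\right) 4 = -144$)
$P{\left(O \right)} = -144 - O$
$Y = -400$ ($Y = \frac{1}{\frac{1}{-144 - 256}} = \frac{1}{\frac{1}{-400}} = \frac{1}{- \frac{1}{400}} = -400$)
$- Y = \left(-1\right) \left(-400\right) = 400$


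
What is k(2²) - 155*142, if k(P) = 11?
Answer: -21999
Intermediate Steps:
k(2²) - 155*142 = 11 - 155*142 = 11 - 22010 = -21999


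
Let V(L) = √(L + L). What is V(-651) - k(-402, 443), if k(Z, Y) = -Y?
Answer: 443 + I*√1302 ≈ 443.0 + 36.083*I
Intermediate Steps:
V(L) = √2*√L (V(L) = √(2*L) = √2*√L)
V(-651) - k(-402, 443) = √2*√(-651) - (-1)*443 = √2*(I*√651) - 1*(-443) = I*√1302 + 443 = 443 + I*√1302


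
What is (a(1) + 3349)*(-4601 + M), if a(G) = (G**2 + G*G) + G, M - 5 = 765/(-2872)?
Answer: -5530999863/359 ≈ -1.5407e+7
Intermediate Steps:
M = 13595/2872 (M = 5 + 765/(-2872) = 5 + 765*(-1/2872) = 5 - 765/2872 = 13595/2872 ≈ 4.7336)
a(G) = G + 2*G**2 (a(G) = (G**2 + G**2) + G = 2*G**2 + G = G + 2*G**2)
(a(1) + 3349)*(-4601 + M) = (1*(1 + 2*1) + 3349)*(-4601 + 13595/2872) = (1*(1 + 2) + 3349)*(-13200477/2872) = (1*3 + 3349)*(-13200477/2872) = (3 + 3349)*(-13200477/2872) = 3352*(-13200477/2872) = -5530999863/359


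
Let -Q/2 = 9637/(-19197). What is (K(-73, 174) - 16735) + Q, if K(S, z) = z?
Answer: -317902243/19197 ≈ -16560.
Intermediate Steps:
Q = 19274/19197 (Q = -19274/(-19197) = -19274*(-1)/19197 = -2*(-9637/19197) = 19274/19197 ≈ 1.0040)
(K(-73, 174) - 16735) + Q = (174 - 16735) + 19274/19197 = -16561 + 19274/19197 = -317902243/19197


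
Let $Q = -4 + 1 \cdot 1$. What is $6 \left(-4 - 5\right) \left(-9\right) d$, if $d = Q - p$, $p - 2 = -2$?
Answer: $-1458$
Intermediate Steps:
$p = 0$ ($p = 2 - 2 = 0$)
$Q = -3$ ($Q = -4 + 1 = -3$)
$d = -3$ ($d = -3 - 0 = -3 + 0 = -3$)
$6 \left(-4 - 5\right) \left(-9\right) d = 6 \left(-4 - 5\right) \left(-9\right) \left(-3\right) = 6 \left(-9\right) \left(-9\right) \left(-3\right) = \left(-54\right) \left(-9\right) \left(-3\right) = 486 \left(-3\right) = -1458$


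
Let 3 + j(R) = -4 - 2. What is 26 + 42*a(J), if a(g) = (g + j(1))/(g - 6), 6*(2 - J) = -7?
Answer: 1912/17 ≈ 112.47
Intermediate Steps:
J = 19/6 (J = 2 - 1/6*(-7) = 2 + 7/6 = 19/6 ≈ 3.1667)
j(R) = -9 (j(R) = -3 + (-4 - 2) = -3 - 6 = -9)
a(g) = (-9 + g)/(-6 + g) (a(g) = (g - 9)/(g - 6) = (-9 + g)/(-6 + g))
26 + 42*a(J) = 26 + 42*((-9 + 19/6)/(-6 + 19/6)) = 26 + 42*(-35/6/(-17/6)) = 26 + 42*(-6/17*(-35/6)) = 26 + 42*(35/17) = 26 + 1470/17 = 1912/17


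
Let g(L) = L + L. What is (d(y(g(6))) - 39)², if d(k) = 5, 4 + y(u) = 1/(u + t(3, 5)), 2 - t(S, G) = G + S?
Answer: 1156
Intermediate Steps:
g(L) = 2*L
t(S, G) = 2 - G - S (t(S, G) = 2 - (G + S) = 2 + (-G - S) = 2 - G - S)
y(u) = -4 + 1/(-6 + u) (y(u) = -4 + 1/(u + (2 - 1*5 - 1*3)) = -4 + 1/(u + (2 - 5 - 3)) = -4 + 1/(u - 6) = -4 + 1/(-6 + u))
(d(y(g(6))) - 39)² = (5 - 39)² = (-34)² = 1156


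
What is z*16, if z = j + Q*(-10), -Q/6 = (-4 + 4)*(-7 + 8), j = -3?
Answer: -48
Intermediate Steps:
Q = 0 (Q = -6*(-4 + 4)*(-7 + 8) = -0 = -6*0 = 0)
z = -3 (z = -3 + 0*(-10) = -3 + 0 = -3)
z*16 = -3*16 = -48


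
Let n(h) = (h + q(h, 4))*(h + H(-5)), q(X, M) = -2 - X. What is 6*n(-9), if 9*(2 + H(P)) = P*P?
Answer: 296/3 ≈ 98.667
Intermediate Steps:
H(P) = -2 + P²/9 (H(P) = -2 + (P*P)/9 = -2 + P²/9)
n(h) = -14/9 - 2*h (n(h) = (h + (-2 - h))*(h + (-2 + (⅑)*(-5)²)) = -2*(h + (-2 + (⅑)*25)) = -2*(h + (-2 + 25/9)) = -2*(h + 7/9) = -2*(7/9 + h) = -14/9 - 2*h)
6*n(-9) = 6*(-14/9 - 2*(-9)) = 6*(-14/9 + 18) = 6*(148/9) = 296/3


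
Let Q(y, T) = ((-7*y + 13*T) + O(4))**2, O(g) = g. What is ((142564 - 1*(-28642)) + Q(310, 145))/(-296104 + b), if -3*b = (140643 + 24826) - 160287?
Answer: -750501/893494 ≈ -0.83996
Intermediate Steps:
b = -5182/3 (b = -((140643 + 24826) - 160287)/3 = -(165469 - 160287)/3 = -1/3*5182 = -5182/3 ≈ -1727.3)
Q(y, T) = (4 - 7*y + 13*T)**2 (Q(y, T) = ((-7*y + 13*T) + 4)**2 = (4 - 7*y + 13*T)**2)
((142564 - 1*(-28642)) + Q(310, 145))/(-296104 + b) = ((142564 - 1*(-28642)) + (4 - 7*310 + 13*145)**2)/(-296104 - 5182/3) = ((142564 + 28642) + (4 - 2170 + 1885)**2)/(-893494/3) = (171206 + (-281)**2)*(-3/893494) = (171206 + 78961)*(-3/893494) = 250167*(-3/893494) = -750501/893494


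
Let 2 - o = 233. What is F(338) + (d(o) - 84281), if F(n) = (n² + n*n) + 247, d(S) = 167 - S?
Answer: 144852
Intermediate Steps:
o = -231 (o = 2 - 1*233 = 2 - 233 = -231)
F(n) = 247 + 2*n² (F(n) = (n² + n²) + 247 = 2*n² + 247 = 247 + 2*n²)
F(338) + (d(o) - 84281) = (247 + 2*338²) + ((167 - 1*(-231)) - 84281) = (247 + 2*114244) + ((167 + 231) - 84281) = (247 + 228488) + (398 - 84281) = 228735 - 83883 = 144852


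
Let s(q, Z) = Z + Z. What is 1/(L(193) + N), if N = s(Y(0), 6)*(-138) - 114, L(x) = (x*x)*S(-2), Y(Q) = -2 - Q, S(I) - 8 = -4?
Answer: 1/147226 ≈ 6.7923e-6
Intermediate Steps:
S(I) = 4 (S(I) = 8 - 4 = 4)
s(q, Z) = 2*Z
L(x) = 4*x² (L(x) = (x*x)*4 = x²*4 = 4*x²)
N = -1770 (N = (2*6)*(-138) - 114 = 12*(-138) - 114 = -1656 - 114 = -1770)
1/(L(193) + N) = 1/(4*193² - 1770) = 1/(4*37249 - 1770) = 1/(148996 - 1770) = 1/147226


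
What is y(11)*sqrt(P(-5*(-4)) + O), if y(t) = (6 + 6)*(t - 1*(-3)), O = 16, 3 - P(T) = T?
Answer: 168*I ≈ 168.0*I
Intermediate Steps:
P(T) = 3 - T
y(t) = 36 + 12*t (y(t) = 12*(t + 3) = 12*(3 + t) = 36 + 12*t)
y(11)*sqrt(P(-5*(-4)) + O) = (36 + 12*11)*sqrt((3 - (-5)*(-4)) + 16) = (36 + 132)*sqrt((3 - 1*20) + 16) = 168*sqrt((3 - 20) + 16) = 168*sqrt(-17 + 16) = 168*sqrt(-1) = 168*I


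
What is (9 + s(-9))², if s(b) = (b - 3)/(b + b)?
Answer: 841/9 ≈ 93.444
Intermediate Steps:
s(b) = (-3 + b)/(2*b) (s(b) = (-3 + b)/((2*b)) = (-3 + b)*(1/(2*b)) = (-3 + b)/(2*b))
(9 + s(-9))² = (9 + (½)*(-3 - 9)/(-9))² = (9 + (½)*(-⅑)*(-12))² = (9 + ⅔)² = (29/3)² = 841/9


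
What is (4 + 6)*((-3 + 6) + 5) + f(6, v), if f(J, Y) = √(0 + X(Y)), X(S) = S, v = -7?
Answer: 80 + I*√7 ≈ 80.0 + 2.6458*I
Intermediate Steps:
f(J, Y) = √Y (f(J, Y) = √(0 + Y) = √Y)
(4 + 6)*((-3 + 6) + 5) + f(6, v) = (4 + 6)*((-3 + 6) + 5) + √(-7) = 10*(3 + 5) + I*√7 = 10*8 + I*√7 = 80 + I*√7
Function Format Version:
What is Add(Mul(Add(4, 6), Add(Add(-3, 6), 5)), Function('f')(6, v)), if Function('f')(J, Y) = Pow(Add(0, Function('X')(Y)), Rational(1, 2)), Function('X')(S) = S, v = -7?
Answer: Add(80, Mul(I, Pow(7, Rational(1, 2)))) ≈ Add(80.000, Mul(2.6458, I))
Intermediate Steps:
Function('f')(J, Y) = Pow(Y, Rational(1, 2)) (Function('f')(J, Y) = Pow(Add(0, Y), Rational(1, 2)) = Pow(Y, Rational(1, 2)))
Add(Mul(Add(4, 6), Add(Add(-3, 6), 5)), Function('f')(6, v)) = Add(Mul(Add(4, 6), Add(Add(-3, 6), 5)), Pow(-7, Rational(1, 2))) = Add(Mul(10, Add(3, 5)), Mul(I, Pow(7, Rational(1, 2)))) = Add(Mul(10, 8), Mul(I, Pow(7, Rational(1, 2)))) = Add(80, Mul(I, Pow(7, Rational(1, 2))))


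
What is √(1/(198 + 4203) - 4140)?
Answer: I*√8909647971/1467 ≈ 64.343*I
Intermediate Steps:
√(1/(198 + 4203) - 4140) = √(1/4401 - 4140) = √(-18220139/4401) = I*√8909647971/1467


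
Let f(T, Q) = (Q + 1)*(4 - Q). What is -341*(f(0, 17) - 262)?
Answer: 169136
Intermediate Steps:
f(T, Q) = (1 + Q)*(4 - Q)
-341*(f(0, 17) - 262) = -341*((4 - 1*17**2 + 3*17) - 262) = -341*((4 - 1*289 + 51) - 262) = -341*((4 - 289 + 51) - 262) = -341*(-234 - 262) = -341*(-496) = 169136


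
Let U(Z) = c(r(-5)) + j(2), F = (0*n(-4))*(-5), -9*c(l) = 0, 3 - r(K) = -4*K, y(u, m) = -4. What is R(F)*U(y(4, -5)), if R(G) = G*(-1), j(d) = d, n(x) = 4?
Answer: 0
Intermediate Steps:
r(K) = 3 + 4*K (r(K) = 3 - (-4)*K = 3 + 4*K)
c(l) = 0 (c(l) = -⅑*0 = 0)
F = 0 (F = (0*4)*(-5) = 0*(-5) = 0)
U(Z) = 2 (U(Z) = 0 + 2 = 2)
R(G) = -G
R(F)*U(y(4, -5)) = -1*0*2 = 0*2 = 0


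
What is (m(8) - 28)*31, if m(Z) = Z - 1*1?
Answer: -651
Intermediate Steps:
m(Z) = -1 + Z (m(Z) = Z - 1 = -1 + Z)
(m(8) - 28)*31 = ((-1 + 8) - 28)*31 = (7 - 28)*31 = -21*31 = -651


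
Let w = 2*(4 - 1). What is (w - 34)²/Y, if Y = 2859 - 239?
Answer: 196/655 ≈ 0.29924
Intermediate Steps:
w = 6 (w = 2*3 = 6)
Y = 2620
(w - 34)²/Y = (6 - 34)²/2620 = (-28)²*(1/2620) = 784*(1/2620) = 196/655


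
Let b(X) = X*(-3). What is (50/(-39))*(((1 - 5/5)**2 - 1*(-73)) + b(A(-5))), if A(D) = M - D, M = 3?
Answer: -2450/39 ≈ -62.820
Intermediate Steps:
A(D) = 3 - D
b(X) = -3*X
(50/(-39))*(((1 - 5/5)**2 - 1*(-73)) + b(A(-5))) = (50/(-39))*(((1 - 5/5)**2 - 1*(-73)) - 3*(3 - 1*(-5))) = (50*(-1/39))*(((1 - 5*1/5)**2 + 73) - 3*(3 + 5)) = -50*(((1 - 1)**2 + 73) - 3*8)/39 = -50*((0**2 + 73) - 24)/39 = -50*((0 + 73) - 24)/39 = -50*(73 - 24)/39 = -50/39*49 = -2450/39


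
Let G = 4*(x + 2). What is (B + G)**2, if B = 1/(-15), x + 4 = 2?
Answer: 1/225 ≈ 0.0044444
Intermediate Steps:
x = -2 (x = -4 + 2 = -2)
G = 0 (G = 4*(-2 + 2) = 4*0 = 0)
B = -1/15 ≈ -0.066667
(B + G)**2 = (-1/15 + 0)**2 = (-1/15)**2 = 1/225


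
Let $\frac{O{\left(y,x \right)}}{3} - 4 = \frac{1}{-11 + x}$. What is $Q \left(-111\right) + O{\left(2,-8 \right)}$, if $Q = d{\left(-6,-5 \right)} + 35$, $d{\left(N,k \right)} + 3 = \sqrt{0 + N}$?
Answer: $- \frac{67263}{19} - 111 i \sqrt{6} \approx -3540.2 - 271.89 i$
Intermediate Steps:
$d{\left(N,k \right)} = -3 + \sqrt{N}$ ($d{\left(N,k \right)} = -3 + \sqrt{0 + N} = -3 + \sqrt{N}$)
$O{\left(y,x \right)} = 12 + \frac{3}{-11 + x}$
$Q = 32 + i \sqrt{6}$ ($Q = \left(-3 + \sqrt{-6}\right) + 35 = \left(-3 + i \sqrt{6}\right) + 35 = 32 + i \sqrt{6} \approx 32.0 + 2.4495 i$)
$Q \left(-111\right) + O{\left(2,-8 \right)} = \left(32 + i \sqrt{6}\right) \left(-111\right) + \frac{3 \left(-43 + 4 \left(-8\right)\right)}{-11 - 8} = \left(-3552 - 111 i \sqrt{6}\right) + \frac{3 \left(-43 - 32\right)}{-19} = \left(-3552 - 111 i \sqrt{6}\right) + 3 \left(- \frac{1}{19}\right) \left(-75\right) = \left(-3552 - 111 i \sqrt{6}\right) + \frac{225}{19} = - \frac{67263}{19} - 111 i \sqrt{6}$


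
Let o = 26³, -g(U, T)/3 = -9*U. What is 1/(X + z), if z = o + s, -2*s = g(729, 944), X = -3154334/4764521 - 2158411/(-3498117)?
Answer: 33333703813914/257818031279011939 ≈ 0.00012929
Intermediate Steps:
g(U, T) = 27*U (g(U, T) = -(-27)*U = 27*U)
X = -750434852947/16666851906957 (X = -3154334*1/4764521 - 2158411*(-1/3498117) = -3154334/4764521 + 2158411/3498117 = -750434852947/16666851906957 ≈ -0.045026)
s = -19683/2 (s = -27*729/2 = -½*19683 = -19683/2 ≈ -9841.5)
o = 17576
z = 15469/2 (z = 17576 - 19683/2 = 15469/2 ≈ 7734.5)
1/(X + z) = 1/(-750434852947/16666851906957 + 15469/2) = 1/(257818031279011939/33333703813914) = 33333703813914/257818031279011939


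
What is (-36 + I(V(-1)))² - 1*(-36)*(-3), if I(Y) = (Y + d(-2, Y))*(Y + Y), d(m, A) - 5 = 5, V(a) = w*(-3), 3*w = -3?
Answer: 1656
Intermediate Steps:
w = -1 (w = (⅓)*(-3) = -1)
V(a) = 3 (V(a) = -1*(-3) = 3)
d(m, A) = 10 (d(m, A) = 5 + 5 = 10)
I(Y) = 2*Y*(10 + Y) (I(Y) = (Y + 10)*(Y + Y) = (10 + Y)*(2*Y) = 2*Y*(10 + Y))
(-36 + I(V(-1)))² - 1*(-36)*(-3) = (-36 + 2*3*(10 + 3))² - 1*(-36)*(-3) = (-36 + 2*3*13)² - (-36)*(-3) = (-36 + 78)² - 1*108 = 42² - 108 = 1764 - 108 = 1656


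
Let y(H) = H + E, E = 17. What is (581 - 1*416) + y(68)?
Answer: 250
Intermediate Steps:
y(H) = 17 + H (y(H) = H + 17 = 17 + H)
(581 - 1*416) + y(68) = (581 - 1*416) + (17 + 68) = (581 - 416) + 85 = 165 + 85 = 250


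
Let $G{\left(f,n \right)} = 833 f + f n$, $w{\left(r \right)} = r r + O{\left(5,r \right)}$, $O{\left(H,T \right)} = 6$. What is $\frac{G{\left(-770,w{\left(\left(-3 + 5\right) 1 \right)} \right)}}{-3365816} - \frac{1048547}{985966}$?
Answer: $- \frac{722303969773}{829645034564} \approx -0.87062$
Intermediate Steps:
$w{\left(r \right)} = 6 + r^{2}$ ($w{\left(r \right)} = r r + 6 = r^{2} + 6 = 6 + r^{2}$)
$\frac{G{\left(-770,w{\left(\left(-3 + 5\right) 1 \right)} \right)}}{-3365816} - \frac{1048547}{985966} = \frac{\left(-770\right) \left(833 + \left(6 + \left(\left(-3 + 5\right) 1\right)^{2}\right)\right)}{-3365816} - \frac{1048547}{985966} = - 770 \left(833 + \left(6 + \left(2 \cdot 1\right)^{2}\right)\right) \left(- \frac{1}{3365816}\right) - \frac{1048547}{985966} = - 770 \left(833 + \left(6 + 2^{2}\right)\right) \left(- \frac{1}{3365816}\right) - \frac{1048547}{985966} = - 770 \left(833 + \left(6 + 4\right)\right) \left(- \frac{1}{3365816}\right) - \frac{1048547}{985966} = - 770 \left(833 + 10\right) \left(- \frac{1}{3365816}\right) - \frac{1048547}{985966} = \left(-770\right) 843 \left(- \frac{1}{3365816}\right) - \frac{1048547}{985966} = \left(-649110\right) \left(- \frac{1}{3365816}\right) - \frac{1048547}{985966} = \frac{324555}{1682908} - \frac{1048547}{985966} = - \frac{722303969773}{829645034564}$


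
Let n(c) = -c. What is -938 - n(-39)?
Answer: -977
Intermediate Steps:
-938 - n(-39) = -938 - (-1)*(-39) = -938 - 1*39 = -938 - 39 = -977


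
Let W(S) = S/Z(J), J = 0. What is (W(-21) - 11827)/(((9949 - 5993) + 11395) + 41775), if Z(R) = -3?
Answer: -1970/9521 ≈ -0.20691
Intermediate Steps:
W(S) = -S/3 (W(S) = S/(-3) = S*(-⅓) = -S/3)
(W(-21) - 11827)/(((9949 - 5993) + 11395) + 41775) = (-⅓*(-21) - 11827)/(((9949 - 5993) + 11395) + 41775) = (7 - 11827)/((3956 + 11395) + 41775) = -11820/(15351 + 41775) = -11820/57126 = -11820*1/57126 = -1970/9521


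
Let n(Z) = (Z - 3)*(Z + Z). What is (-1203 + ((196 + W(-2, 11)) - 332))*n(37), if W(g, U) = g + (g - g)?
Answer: -3373956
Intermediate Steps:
n(Z) = 2*Z*(-3 + Z) (n(Z) = (-3 + Z)*(2*Z) = 2*Z*(-3 + Z))
W(g, U) = g (W(g, U) = g + 0 = g)
(-1203 + ((196 + W(-2, 11)) - 332))*n(37) = (-1203 + ((196 - 2) - 332))*(2*37*(-3 + 37)) = (-1203 + (194 - 332))*(2*37*34) = (-1203 - 138)*2516 = -1341*2516 = -3373956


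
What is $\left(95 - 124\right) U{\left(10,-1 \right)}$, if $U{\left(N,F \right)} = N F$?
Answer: $290$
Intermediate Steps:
$U{\left(N,F \right)} = F N$
$\left(95 - 124\right) U{\left(10,-1 \right)} = \left(95 - 124\right) \left(\left(-1\right) 10\right) = \left(-29\right) \left(-10\right) = 290$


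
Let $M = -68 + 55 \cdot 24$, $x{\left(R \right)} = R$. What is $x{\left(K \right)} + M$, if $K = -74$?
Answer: $1178$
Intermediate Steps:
$M = 1252$ ($M = -68 + 1320 = 1252$)
$x{\left(K \right)} + M = -74 + 1252 = 1178$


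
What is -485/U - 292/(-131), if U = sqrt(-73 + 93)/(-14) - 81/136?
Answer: 34362047068/30000179 - 62793920*sqrt(5)/229009 ≈ 532.27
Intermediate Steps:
U = -81/136 - sqrt(5)/7 (U = sqrt(20)*(-1/14) - 81*1/136 = (2*sqrt(5))*(-1/14) - 81/136 = -sqrt(5)/7 - 81/136 = -81/136 - sqrt(5)/7 ≈ -0.91503)
-485/U - 292/(-131) = -485/(-81/136 - sqrt(5)/7) - 292/(-131) = -485/(-81/136 - sqrt(5)/7) - 292*(-1/131) = -485/(-81/136 - sqrt(5)/7) + 292/131 = 292/131 - 485/(-81/136 - sqrt(5)/7)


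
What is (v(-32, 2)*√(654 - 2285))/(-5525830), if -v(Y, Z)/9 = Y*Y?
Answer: 4608*I*√1631/2762915 ≈ 0.067355*I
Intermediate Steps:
v(Y, Z) = -9*Y² (v(Y, Z) = -9*Y*Y = -9*Y²)
(v(-32, 2)*√(654 - 2285))/(-5525830) = ((-9*(-32)²)*√(654 - 2285))/(-5525830) = ((-9*1024)*√(-1631))*(-1/5525830) = -9216*I*√1631*(-1/5525830) = 4608*I*√1631/2762915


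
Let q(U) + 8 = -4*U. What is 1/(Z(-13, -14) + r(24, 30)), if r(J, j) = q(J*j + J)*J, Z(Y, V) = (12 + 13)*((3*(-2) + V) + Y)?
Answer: -1/72441 ≈ -1.3804e-5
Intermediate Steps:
q(U) = -8 - 4*U
Z(Y, V) = -150 + 25*V + 25*Y (Z(Y, V) = 25*((-6 + V) + Y) = 25*(-6 + V + Y) = -150 + 25*V + 25*Y)
r(J, j) = J*(-8 - 4*J - 4*J*j) (r(J, j) = (-8 - 4*(J*j + J))*J = (-8 - 4*(J + J*j))*J = (-8 + (-4*J - 4*J*j))*J = (-8 - 4*J - 4*J*j)*J = J*(-8 - 4*J - 4*J*j))
1/(Z(-13, -14) + r(24, 30)) = 1/((-150 + 25*(-14) + 25*(-13)) - 4*24*(2 + 24*(1 + 30))) = 1/((-150 - 350 - 325) - 4*24*(2 + 24*31)) = 1/(-825 - 4*24*(2 + 744)) = 1/(-825 - 4*24*746) = 1/(-825 - 71616) = 1/(-72441) = -1/72441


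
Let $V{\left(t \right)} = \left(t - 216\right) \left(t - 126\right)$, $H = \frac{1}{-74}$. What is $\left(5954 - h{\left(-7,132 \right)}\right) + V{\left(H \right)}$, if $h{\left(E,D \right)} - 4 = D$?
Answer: $\frac{180919493}{5476} \approx 33039.0$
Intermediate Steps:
$h{\left(E,D \right)} = 4 + D$
$H = - \frac{1}{74} \approx -0.013514$
$V{\left(t \right)} = \left(-216 + t\right) \left(-126 + t\right)$
$\left(5954 - h{\left(-7,132 \right)}\right) + V{\left(H \right)} = \left(5954 - \left(4 + 132\right)\right) + \left(27216 + \left(- \frac{1}{74}\right)^{2} - - \frac{171}{37}\right) = \left(5954 - 136\right) + \left(27216 + \frac{1}{5476} + \frac{171}{37}\right) = \left(5954 - 136\right) + \frac{149060125}{5476} = 5818 + \frac{149060125}{5476} = \frac{180919493}{5476}$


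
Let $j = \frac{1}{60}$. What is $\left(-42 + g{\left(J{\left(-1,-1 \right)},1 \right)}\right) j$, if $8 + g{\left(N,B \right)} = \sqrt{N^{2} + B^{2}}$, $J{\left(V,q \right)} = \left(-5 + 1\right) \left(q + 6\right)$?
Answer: $- \frac{5}{6} + \frac{\sqrt{401}}{60} \approx -0.49958$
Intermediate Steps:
$J{\left(V,q \right)} = -24 - 4 q$ ($J{\left(V,q \right)} = - 4 \left(6 + q\right) = -24 - 4 q$)
$j = \frac{1}{60} \approx 0.016667$
$g{\left(N,B \right)} = -8 + \sqrt{B^{2} + N^{2}}$ ($g{\left(N,B \right)} = -8 + \sqrt{N^{2} + B^{2}} = -8 + \sqrt{B^{2} + N^{2}}$)
$\left(-42 + g{\left(J{\left(-1,-1 \right)},1 \right)}\right) j = \left(-42 - \left(8 - \sqrt{1^{2} + \left(-24 - -4\right)^{2}}\right)\right) \frac{1}{60} = \left(-42 - \left(8 - \sqrt{1 + \left(-24 + 4\right)^{2}}\right)\right) \frac{1}{60} = \left(-42 - \left(8 - \sqrt{1 + \left(-20\right)^{2}}\right)\right) \frac{1}{60} = \left(-42 - \left(8 - \sqrt{1 + 400}\right)\right) \frac{1}{60} = \left(-42 - \left(8 - \sqrt{401}\right)\right) \frac{1}{60} = \left(-50 + \sqrt{401}\right) \frac{1}{60} = - \frac{5}{6} + \frac{\sqrt{401}}{60}$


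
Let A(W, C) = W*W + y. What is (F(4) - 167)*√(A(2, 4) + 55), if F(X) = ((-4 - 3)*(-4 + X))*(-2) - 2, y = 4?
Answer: -507*√7 ≈ -1341.4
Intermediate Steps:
A(W, C) = 4 + W² (A(W, C) = W*W + 4 = W² + 4 = 4 + W²)
F(X) = -58 + 14*X (F(X) = -7*(-4 + X)*(-2) - 2 = (28 - 7*X)*(-2) - 2 = (-56 + 14*X) - 2 = -58 + 14*X)
(F(4) - 167)*√(A(2, 4) + 55) = ((-58 + 14*4) - 167)*√((4 + 2²) + 55) = ((-58 + 56) - 167)*√((4 + 4) + 55) = (-2 - 167)*√(8 + 55) = -507*√7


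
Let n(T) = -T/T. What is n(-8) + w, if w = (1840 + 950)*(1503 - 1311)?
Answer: 535679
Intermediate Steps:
n(T) = -1 (n(T) = -1*1 = -1)
w = 535680 (w = 2790*192 = 535680)
n(-8) + w = -1 + 535680 = 535679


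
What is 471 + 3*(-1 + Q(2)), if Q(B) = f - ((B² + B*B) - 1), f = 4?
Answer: 459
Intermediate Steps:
Q(B) = 5 - 2*B² (Q(B) = 4 - ((B² + B*B) - 1) = 4 - ((B² + B²) - 1) = 4 - (2*B² - 1) = 4 - (-1 + 2*B²) = 4 + (1 - 2*B²) = 5 - 2*B²)
471 + 3*(-1 + Q(2)) = 471 + 3*(-1 + (5 - 2*2²)) = 471 + 3*(-1 + (5 - 2*4)) = 471 + 3*(-1 + (5 - 8)) = 471 + 3*(-1 - 3) = 471 + 3*(-4) = 471 - 12 = 459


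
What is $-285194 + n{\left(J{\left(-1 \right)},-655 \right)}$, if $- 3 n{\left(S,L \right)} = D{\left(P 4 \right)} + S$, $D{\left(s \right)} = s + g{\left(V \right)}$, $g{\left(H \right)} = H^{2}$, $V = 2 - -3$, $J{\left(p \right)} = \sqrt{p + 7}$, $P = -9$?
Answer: $- \frac{855571}{3} - \frac{\sqrt{6}}{3} \approx -2.8519 \cdot 10^{5}$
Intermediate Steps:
$J{\left(p \right)} = \sqrt{7 + p}$
$V = 5$ ($V = 2 + 3 = 5$)
$D{\left(s \right)} = 25 + s$ ($D{\left(s \right)} = s + 5^{2} = s + 25 = 25 + s$)
$n{\left(S,L \right)} = \frac{11}{3} - \frac{S}{3}$ ($n{\left(S,L \right)} = - \frac{\left(25 - 36\right) + S}{3} = - \frac{-11 + S}{3} = \frac{11}{3} - \frac{S}{3}$)
$-285194 + n{\left(J{\left(-1 \right)},-655 \right)} = -285194 + \left(\frac{11}{3} - \frac{\sqrt{7 - 1}}{3}\right) = -285194 + \left(\frac{11}{3} - \frac{\sqrt{6}}{3}\right) = - \frac{855571}{3} - \frac{\sqrt{6}}{3}$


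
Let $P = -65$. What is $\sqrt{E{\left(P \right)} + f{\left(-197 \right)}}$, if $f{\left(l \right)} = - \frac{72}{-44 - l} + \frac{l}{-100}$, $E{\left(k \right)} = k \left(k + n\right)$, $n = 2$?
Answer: $\frac{\sqrt{118388833}}{170} \approx 64.004$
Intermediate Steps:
$E{\left(k \right)} = k \left(2 + k\right)$ ($E{\left(k \right)} = k \left(k + 2\right) = k \left(2 + k\right)$)
$f{\left(l \right)} = - \frac{72}{-44 - l} - \frac{l}{100}$ ($f{\left(l \right)} = - \frac{72}{-44 - l} + l \left(- \frac{1}{100}\right) = - \frac{72}{-44 - l} - \frac{l}{100}$)
$\sqrt{E{\left(P \right)} + f{\left(-197 \right)}} = \sqrt{- 65 \left(2 - 65\right) + \frac{7200 - \left(-197\right)^{2} - -8668}{100 \left(44 - 197\right)}} = \sqrt{\left(-65\right) \left(-63\right) + \frac{7200 - 38809 + 8668}{100 \left(-153\right)}} = \sqrt{4095 + \frac{1}{100} \left(- \frac{1}{153}\right) \left(7200 - 38809 + 8668\right)} = \sqrt{4095 + \frac{1}{100} \left(- \frac{1}{153}\right) \left(-22941\right)} = \sqrt{4095 + \frac{2549}{1700}} = \sqrt{\frac{6964049}{1700}} = \frac{\sqrt{118388833}}{170}$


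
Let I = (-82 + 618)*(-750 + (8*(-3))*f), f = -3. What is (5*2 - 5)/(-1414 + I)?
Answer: -5/364822 ≈ -1.3705e-5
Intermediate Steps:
I = -363408 (I = (-82 + 618)*(-750 + (8*(-3))*(-3)) = 536*(-750 - 24*(-3)) = 536*(-750 + 72) = 536*(-678) = -363408)
(5*2 - 5)/(-1414 + I) = (5*2 - 5)/(-1414 - 363408) = (10 - 5)/(-364822) = 5*(-1/364822) = -5/364822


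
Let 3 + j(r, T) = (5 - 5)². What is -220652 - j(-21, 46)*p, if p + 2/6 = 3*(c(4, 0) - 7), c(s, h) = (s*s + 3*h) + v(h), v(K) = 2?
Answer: -220554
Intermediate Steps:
c(s, h) = 2 + s² + 3*h (c(s, h) = (s*s + 3*h) + 2 = (s² + 3*h) + 2 = 2 + s² + 3*h)
j(r, T) = -3 (j(r, T) = -3 + (5 - 5)² = -3 + 0² = -3 + 0 = -3)
p = 98/3 (p = -⅓ + 3*((2 + 4² + 3*0) - 7) = -⅓ + 3*((2 + 16 + 0) - 7) = -⅓ + 3*(18 - 7) = -⅓ + 3*11 = -⅓ + 33 = 98/3 ≈ 32.667)
-220652 - j(-21, 46)*p = -220652 - (-3)*98/3 = -220652 - 1*(-98) = -220652 + 98 = -220554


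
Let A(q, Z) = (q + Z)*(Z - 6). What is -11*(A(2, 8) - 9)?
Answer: -121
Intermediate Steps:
A(q, Z) = (-6 + Z)*(Z + q) (A(q, Z) = (Z + q)*(-6 + Z) = (-6 + Z)*(Z + q))
-11*(A(2, 8) - 9) = -11*((8² - 6*8 - 6*2 + 8*2) - 9) = -11*((64 - 48 - 12 + 16) - 9) = -11*(20 - 9) = -11*11 = -121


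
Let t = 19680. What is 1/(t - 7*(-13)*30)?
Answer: 1/22410 ≈ 4.4623e-5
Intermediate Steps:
1/(t - 7*(-13)*30) = 1/(19680 - 7*(-13)*30) = 1/(19680 - (-91)*30) = 1/(19680 - 1*(-2730)) = 1/(19680 + 2730) = 1/22410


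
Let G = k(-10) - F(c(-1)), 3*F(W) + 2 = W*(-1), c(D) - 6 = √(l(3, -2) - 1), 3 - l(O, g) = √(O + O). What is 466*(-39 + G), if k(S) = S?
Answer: -64774/3 + 466*√(2 - √6)/3 ≈ -21591.0 + 104.14*I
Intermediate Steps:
l(O, g) = 3 - √2*√O (l(O, g) = 3 - √(O + O) = 3 - √(2*O) = 3 - √2*√O)
c(D) = 6 + √(2 - √6) (c(D) = 6 + √((3 - √2*√3) - 1) = 6 + √((3 - √6) - 1) = 6 + √(2 - √6))
F(W) = -⅔ - W/3 (F(W) = -⅔ + (W*(-1))/3 = -⅔ + (-W)/3 = -⅔ - W/3)
G = -22/3 + √(2 - √6)/3 (G = -10 - (-⅔ - (6 + √(2 - √6))/3) = -10 - (-⅔ + (-2 - √(2 - √6)/3)) = -10 - (-8/3 - √(2 - √6)/3) = -10 + (8/3 + √(2 - √6)/3) = -22/3 + √(2 - √6)/3 ≈ -7.3333 + 0.22348*I)
466*(-39 + G) = 466*(-39 + (-22/3 + √(2 - √6)/3)) = 466*(-139/3 + √(2 - √6)/3) = -64774/3 + 466*√(2 - √6)/3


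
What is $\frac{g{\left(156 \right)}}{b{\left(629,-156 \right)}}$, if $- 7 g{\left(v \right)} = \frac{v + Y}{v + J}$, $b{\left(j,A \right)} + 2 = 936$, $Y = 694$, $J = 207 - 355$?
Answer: $- \frac{425}{26152} \approx -0.016251$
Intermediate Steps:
$J = -148$
$b{\left(j,A \right)} = 934$ ($b{\left(j,A \right)} = -2 + 936 = 934$)
$g{\left(v \right)} = - \frac{694 + v}{7 \left(-148 + v\right)}$ ($g{\left(v \right)} = - \frac{\left(v + 694\right) \frac{1}{v - 148}}{7} = - \frac{\left(694 + v\right) \frac{1}{-148 + v}}{7} = - \frac{\frac{1}{-148 + v} \left(694 + v\right)}{7} = - \frac{694 + v}{7 \left(-148 + v\right)}$)
$\frac{g{\left(156 \right)}}{b{\left(629,-156 \right)}} = \frac{\frac{1}{7} \frac{1}{-148 + 156} \left(-694 - 156\right)}{934} = \frac{-694 - 156}{7 \cdot 8} \cdot \frac{1}{934} = \frac{1}{7} \cdot \frac{1}{8} \left(-850\right) \frac{1}{934} = \left(- \frac{425}{28}\right) \frac{1}{934} = - \frac{425}{26152}$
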